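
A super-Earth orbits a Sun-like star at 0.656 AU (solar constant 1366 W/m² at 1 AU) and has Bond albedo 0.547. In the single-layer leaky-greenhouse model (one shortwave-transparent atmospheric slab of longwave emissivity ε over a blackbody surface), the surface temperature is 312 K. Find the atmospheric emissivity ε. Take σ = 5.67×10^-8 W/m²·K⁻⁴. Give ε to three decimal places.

Flux at the orbit: S = 1366/(0.656)² = 3174 W/m².
First, T_e = [3174·(1−0.547)/(4σ)]^(1/4) = 282.2 K.
T_s⁴ = T_e⁴·2/(2−ε) → ε = 2 − 2(T_e/T_s)⁴ = 2 − 2·(282.2/312)⁴ = 0.6618.

0.662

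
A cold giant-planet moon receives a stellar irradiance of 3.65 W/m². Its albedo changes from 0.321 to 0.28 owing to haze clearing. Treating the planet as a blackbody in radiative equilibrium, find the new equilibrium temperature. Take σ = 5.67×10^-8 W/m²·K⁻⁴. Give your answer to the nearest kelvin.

With the new albedo, S(1−α₂)/4 = 0.6570 W/m², so T₂ = 58.34 K.

58 K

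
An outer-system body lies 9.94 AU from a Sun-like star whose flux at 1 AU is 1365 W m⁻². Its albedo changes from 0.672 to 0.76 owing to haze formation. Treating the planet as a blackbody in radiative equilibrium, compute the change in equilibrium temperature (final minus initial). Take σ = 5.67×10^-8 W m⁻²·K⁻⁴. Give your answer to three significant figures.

-5.02 K

Flux at the orbit: S = 1365/(9.94)² = 13.82 W m⁻².
Before: T₁ = [13.82·0.328/(4σ)]^(1/4) = 66.86 K.
With α = 0.76, T₂ = 61.83 K.
ΔT = T₂ − T₁ = -5.022 K.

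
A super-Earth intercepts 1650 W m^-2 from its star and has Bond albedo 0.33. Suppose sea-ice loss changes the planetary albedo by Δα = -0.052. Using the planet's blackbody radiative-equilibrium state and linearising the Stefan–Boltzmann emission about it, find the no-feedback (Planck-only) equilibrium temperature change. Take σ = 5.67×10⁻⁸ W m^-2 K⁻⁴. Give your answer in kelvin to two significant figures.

5.1 K

Unperturbed T_e = [1650·(1−0.33)/(4σ)]^¼ = 264.2 K.
The change in absorbed flux is Δ[S(1−α)/4] = −SΔα/4 = 21.45 W m^-2.
Planck response: λ_P = 4σT_e³ = 4·5.67×10⁻⁸·(264.2)³ = 4.184 W m^-2/K.
Hence the no-feedback warming is ΔF/(4σT_e³) = 5.13 K.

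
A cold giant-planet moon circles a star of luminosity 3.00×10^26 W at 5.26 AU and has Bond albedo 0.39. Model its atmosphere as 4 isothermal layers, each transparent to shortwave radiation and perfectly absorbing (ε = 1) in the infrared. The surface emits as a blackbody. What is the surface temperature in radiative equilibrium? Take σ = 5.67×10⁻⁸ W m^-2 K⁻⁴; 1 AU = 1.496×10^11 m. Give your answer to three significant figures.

Orbital distance: d = 5.26 AU = 7.869×10^11 m.
Spreading L over a sphere of radius d: S = 3.00×10^26/(4π·7.87×10^11²) = 38.55 W m^-2.
Top-of-atmosphere balance: σT_e⁴ = S(1−α)/4 = 5.880 W m^-2 → T_e = 100.9 K.
With N = 4 opaque layers, T_s = (N+1)^(1/4)·T_e = 5^(1/4)·100.9 = 150.9 K.

151 K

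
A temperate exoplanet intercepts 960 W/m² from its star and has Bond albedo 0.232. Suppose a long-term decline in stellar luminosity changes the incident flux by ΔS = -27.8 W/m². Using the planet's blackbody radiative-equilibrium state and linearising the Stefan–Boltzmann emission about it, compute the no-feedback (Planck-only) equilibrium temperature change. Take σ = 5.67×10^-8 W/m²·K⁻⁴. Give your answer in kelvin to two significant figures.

-1.7 kelvin

Reference equilibrium: T_e = [S(1−α)/(4σ)]^(1/4) = 238.8 K.
TOA radiative forcing: ΔF = (1−α)ΔS/4 = 0.768·(-27.8)/4 = -5.338 W/m².
Planck response: λ_P = 4σT_e³ = 4·5.67×10⁻⁸·(238.8)³ = 3.088 W/m²/K.
So ΔT₀ = -5.338/3.088 = -1.73 K.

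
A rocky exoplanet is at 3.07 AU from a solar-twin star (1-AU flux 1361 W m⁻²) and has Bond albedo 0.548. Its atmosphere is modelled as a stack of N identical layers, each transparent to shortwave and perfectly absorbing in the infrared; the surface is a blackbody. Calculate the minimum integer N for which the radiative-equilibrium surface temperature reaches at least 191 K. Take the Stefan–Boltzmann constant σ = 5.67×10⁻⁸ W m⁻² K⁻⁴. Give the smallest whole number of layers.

4

Irradiance scales as 1/d², so S = 1361 W m⁻² × (1/3.07)² = 144.4 W m⁻².
Top-of-atmosphere balance: σT_e⁴ = S(1−α)/4 = 16.32 W m⁻² → T_e = 130.2 K.
Since T_s⁴ = (N+1)T_e⁴, we need N ≥ (T_s/T_e)⁴ − 1 = 3.624.
Rounding up, N = 4.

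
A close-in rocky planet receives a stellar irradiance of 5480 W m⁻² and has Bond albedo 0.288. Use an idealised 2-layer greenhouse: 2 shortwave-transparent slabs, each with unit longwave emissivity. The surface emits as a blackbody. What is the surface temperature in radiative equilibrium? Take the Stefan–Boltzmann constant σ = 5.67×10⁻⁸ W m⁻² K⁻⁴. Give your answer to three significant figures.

477 K

OLR = S(1−α)/4 = 975.4 W m⁻²; the top layer radiates at T_e = 362.2 K.
For an N-layer opaque stack, T_s⁴ = (N+1)T_e⁴, hence T_s = (3)^(1/4)×362.2 K = 476.6 K.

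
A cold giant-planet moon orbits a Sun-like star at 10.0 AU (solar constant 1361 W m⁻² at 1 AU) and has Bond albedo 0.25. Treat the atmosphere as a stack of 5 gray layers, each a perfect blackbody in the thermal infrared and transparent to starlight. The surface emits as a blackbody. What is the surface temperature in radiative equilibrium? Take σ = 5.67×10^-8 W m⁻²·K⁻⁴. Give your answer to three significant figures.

Irradiance scales as 1/d², so S = 1361 W m⁻² × (1/10.0)² = 13.61 W m⁻².
Top-of-atmosphere balance: σT_e⁴ = S(1−α)/4 = 2.552 W m⁻² → T_e = 81.91 K.
With N = 5 opaque layers, T_s = (N+1)^(1/4)·T_e = 6^(1/4)·81.91 = 128.2 K.

128 K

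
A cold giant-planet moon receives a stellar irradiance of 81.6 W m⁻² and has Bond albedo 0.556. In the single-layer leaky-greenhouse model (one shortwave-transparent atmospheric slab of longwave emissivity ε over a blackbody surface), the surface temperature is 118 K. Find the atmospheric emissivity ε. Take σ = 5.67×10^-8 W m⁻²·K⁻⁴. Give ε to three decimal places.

TOA balance gives T_e = 112.4 K.
T_s⁴ = T_e⁴·2/(2−ε) → ε = 2 − 2(T_e/T_s)⁴ = 2 − 2·(112.4/118)⁴ = 0.3521.

0.352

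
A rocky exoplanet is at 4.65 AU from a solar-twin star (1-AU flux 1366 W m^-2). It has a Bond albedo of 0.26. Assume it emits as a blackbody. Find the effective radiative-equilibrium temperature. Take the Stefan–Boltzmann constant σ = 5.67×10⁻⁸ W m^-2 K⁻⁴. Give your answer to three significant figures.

Irradiance scales as 1/d², so S = 1366 W m^-2 × (1/4.65)² = 63.17 W m^-2.
Averaging over the sphere, the absorbed flux is S(1−α)/4 = 11.69 W m^-2.
Balancing against σT⁴: T = (11.69/5.67×10⁻⁸)^(1/4) = 119.8 K.

120 K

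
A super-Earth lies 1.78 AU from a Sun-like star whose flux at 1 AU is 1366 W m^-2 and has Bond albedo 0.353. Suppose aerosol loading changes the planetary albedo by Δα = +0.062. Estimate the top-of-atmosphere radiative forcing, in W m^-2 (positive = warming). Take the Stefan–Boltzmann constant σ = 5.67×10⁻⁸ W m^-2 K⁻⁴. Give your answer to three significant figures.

Flux at the orbit: S = 1366/(1.78)² = 431.1 W m^-2.
The change in absorbed flux is Δ[S(1−α)/4] = −SΔα/4 = -6.683 W m^-2.

-6.68 W m^-2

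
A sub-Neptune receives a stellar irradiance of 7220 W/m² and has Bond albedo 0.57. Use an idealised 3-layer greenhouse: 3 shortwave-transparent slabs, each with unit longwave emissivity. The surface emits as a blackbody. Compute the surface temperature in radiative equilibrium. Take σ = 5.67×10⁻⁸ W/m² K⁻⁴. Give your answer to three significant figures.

484 K

The effective emission temperature is T_e = [S(1−α)/(4σ)]^¼ = 342.1 K.
For an N-layer opaque stack, T_s⁴ = (N+1)T_e⁴, hence T_s = (4)^(1/4)×342.1 K = 483.7 K.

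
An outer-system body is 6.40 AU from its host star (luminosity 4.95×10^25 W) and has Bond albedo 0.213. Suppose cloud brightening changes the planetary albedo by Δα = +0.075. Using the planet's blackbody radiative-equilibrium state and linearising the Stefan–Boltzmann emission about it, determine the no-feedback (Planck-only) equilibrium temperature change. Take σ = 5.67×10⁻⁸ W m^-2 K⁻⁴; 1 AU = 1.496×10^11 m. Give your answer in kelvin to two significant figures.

d = 6.40 × 1.496×10^11 m = 9.574×10^11 m.
S = L/(4πd²) = 4.297 W m^-2.
The baseline emission temperature is T_e = 62.14 K.
ΔF = −(S/4)Δα = −(4.297/4)×(+0.075) = -0.08057 W m^-2.
Planck response: λ_P = 4σT_e³ = 4·5.67×10⁻⁸·(62.14)³ = 0.05442 W m^-2/K.
ΔT₀ = ΔF/λ_P = -0.08057/0.05442 = -1.48 K.

-1.5 K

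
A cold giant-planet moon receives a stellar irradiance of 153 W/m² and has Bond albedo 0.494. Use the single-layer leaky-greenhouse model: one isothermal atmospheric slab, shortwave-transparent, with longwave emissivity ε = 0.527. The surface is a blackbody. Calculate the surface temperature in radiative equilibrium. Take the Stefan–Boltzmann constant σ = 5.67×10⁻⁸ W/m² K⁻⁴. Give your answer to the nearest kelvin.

147 kelvin

At the top of the atmosphere, σT_e⁴ = S(1−α)/4 = 19.35 W/m², giving T_e = 135.9 K.
For a single slab of emissivity ε, T_s⁴ = 2T_e⁴/(2−ε); thus T_s = 135.9·(1.358)^(1/4) = 146.7 K.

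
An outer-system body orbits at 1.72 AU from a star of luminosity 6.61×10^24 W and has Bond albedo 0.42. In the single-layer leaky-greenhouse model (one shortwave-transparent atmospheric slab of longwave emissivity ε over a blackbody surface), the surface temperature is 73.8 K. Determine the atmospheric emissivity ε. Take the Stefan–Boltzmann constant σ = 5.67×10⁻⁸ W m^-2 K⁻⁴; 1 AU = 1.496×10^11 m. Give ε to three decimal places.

0.630

Orbital distance: d = 1.72 AU = 2.573×10^11 m.
S = L/(4πd²) = 7.945 W m^-2.
TOA balance gives T_e = 67.14 K.
Since (2−ε)/2 = (T_e/T_s)⁴ = 0.6849, ε = 0.6302.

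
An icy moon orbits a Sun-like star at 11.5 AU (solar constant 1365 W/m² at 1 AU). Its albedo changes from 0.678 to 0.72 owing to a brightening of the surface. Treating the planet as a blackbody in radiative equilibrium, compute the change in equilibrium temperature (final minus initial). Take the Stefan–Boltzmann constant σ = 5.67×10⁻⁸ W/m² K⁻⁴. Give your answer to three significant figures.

-2.12 K

Irradiance scales as 1/d², so S = 1365 W/m² × (1/11.5)² = 10.32 W/m².
Initial: T₁ = [S(1−0.678)/(4σ)]^(1/4) = 61.87 K.
Final:   T₂ = [S(1−0.72)/(4σ)]^(1/4) = 59.75 K.
Change: 59.75 − 61.87 = -2.124 K.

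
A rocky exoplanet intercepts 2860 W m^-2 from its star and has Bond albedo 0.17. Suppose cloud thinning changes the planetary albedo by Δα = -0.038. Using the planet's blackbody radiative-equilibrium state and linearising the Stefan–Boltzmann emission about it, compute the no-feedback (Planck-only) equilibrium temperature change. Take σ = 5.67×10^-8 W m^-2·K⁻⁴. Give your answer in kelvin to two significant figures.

3.7 K

Unperturbed T_e = [2860·(1−0.17)/(4σ)]^¼ = 319.9 K.
TOA radiative forcing: ΔF = −S·Δα/4 = −2860·(-0.038)/4 = 27.17 W m^-2.
Planck response: λ_P = 4σT_e³ = 4·5.67×10⁻⁸·(319.9)³ = 7.422 W m^-2/K.
Hence the no-feedback warming is ΔF/(4σT_e³) = 3.66 K.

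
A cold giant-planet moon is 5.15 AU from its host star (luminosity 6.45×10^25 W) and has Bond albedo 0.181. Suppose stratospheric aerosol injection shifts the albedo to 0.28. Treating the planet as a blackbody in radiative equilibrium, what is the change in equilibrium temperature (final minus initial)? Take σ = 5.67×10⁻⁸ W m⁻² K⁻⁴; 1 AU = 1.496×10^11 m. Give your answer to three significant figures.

-2.37 kelvin

d = 5.15 × 1.496×10^11 m = 7.704×10^11 m.
Spreading L over a sphere of radius d: S = 6.45×10^25/(4π·7.70×10^11²) = 8.647 W m⁻².
Before: T₁ = [8.647·0.819/(4σ)]^(1/4) = 74.75 K.
After:  T₂ = [8.647·0.72/(4σ)]^(1/4) = 72.38 K.
ΔT = T₂ − T₁ = -2.369 K.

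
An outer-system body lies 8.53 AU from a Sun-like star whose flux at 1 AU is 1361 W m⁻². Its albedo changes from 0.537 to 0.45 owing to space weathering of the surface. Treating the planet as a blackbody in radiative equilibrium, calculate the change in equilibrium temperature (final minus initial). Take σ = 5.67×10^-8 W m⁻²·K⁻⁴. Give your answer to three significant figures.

Flux at the orbit: S = 1361/(8.53)² = 18.71 W m⁻².
Initial: T₁ = [S(1−0.537)/(4σ)]^(1/4) = 78.61 K.
Final:   T₂ = [S(1−0.45)/(4σ)]^(1/4) = 82.07 K.
Change: 82.07 − 78.61 = 3.458 K.

3.46 K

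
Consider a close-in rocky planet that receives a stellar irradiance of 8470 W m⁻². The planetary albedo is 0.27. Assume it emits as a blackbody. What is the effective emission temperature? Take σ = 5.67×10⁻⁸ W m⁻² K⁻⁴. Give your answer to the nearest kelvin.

406 K

Averaging over the sphere, the absorbed flux is S(1−α)/4 = 1546 W m⁻².
In equilibrium σT⁴ equals this, so T = 406.3 K.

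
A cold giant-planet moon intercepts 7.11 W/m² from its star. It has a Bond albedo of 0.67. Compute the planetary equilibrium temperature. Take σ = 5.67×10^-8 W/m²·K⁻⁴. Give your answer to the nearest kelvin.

57 K

Absorbed flux (global mean): S(1−α)/4 = 7.110·0.33/4 = 0.5866 W/m².
Balancing against σT⁴: T = (0.5866/5.67×10⁻⁸)^(1/4) = 56.71 K.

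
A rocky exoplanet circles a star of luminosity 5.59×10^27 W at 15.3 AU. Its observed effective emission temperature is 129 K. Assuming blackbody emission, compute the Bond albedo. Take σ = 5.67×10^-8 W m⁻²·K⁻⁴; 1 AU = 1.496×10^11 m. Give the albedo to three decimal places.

d = 15.3 × 1.496×10^11 m = 2.289×10^12 m.
Spreading L over a sphere of radius d: S = 5.59×10^27/(4π·2.29×10^12²) = 84.91 W m⁻².
Rearranging the radiative balance, α = 1 − 4σT⁴/S.
σT⁴ = 15.70 W m⁻², so 4σT⁴ = 62.81 W m⁻².
Hence α = 1 − 62.81/84.91 = 0.2603.

0.260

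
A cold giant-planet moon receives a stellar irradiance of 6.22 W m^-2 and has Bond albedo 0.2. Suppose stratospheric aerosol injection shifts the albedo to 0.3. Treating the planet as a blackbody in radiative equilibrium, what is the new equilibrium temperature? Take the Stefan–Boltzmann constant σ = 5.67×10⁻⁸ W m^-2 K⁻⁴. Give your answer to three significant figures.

New equilibrium: T₂ = [(1−0.3)·6.220/(4σ)]^(1/4) = 66.19 K.

66.2 kelvin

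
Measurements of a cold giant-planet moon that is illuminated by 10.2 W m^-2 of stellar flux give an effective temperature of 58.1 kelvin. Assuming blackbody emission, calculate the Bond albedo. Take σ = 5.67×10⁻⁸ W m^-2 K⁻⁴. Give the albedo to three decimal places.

From σT⁴ = S(1−α)/4 we invert for α: 1−α = 4σT⁴/S.
4σT⁴ = 4·5.67×10⁻⁸·(58.1)⁴ = 2.584 W m^-2.
1−α = 2.584/10.20 = 0.2534, so α = 0.7466.

0.747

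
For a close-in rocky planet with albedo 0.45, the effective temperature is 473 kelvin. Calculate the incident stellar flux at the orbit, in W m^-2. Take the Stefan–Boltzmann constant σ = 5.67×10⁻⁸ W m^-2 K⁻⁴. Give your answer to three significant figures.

20600 W m^-2

Invert the energy balance for S: S = 4σT⁴/(1−α).
σT⁴ = 5.67×10⁻⁸·(473)⁴ = 2838 W m^-2.
S = 4·2838/0.55 = 20640 W m^-2.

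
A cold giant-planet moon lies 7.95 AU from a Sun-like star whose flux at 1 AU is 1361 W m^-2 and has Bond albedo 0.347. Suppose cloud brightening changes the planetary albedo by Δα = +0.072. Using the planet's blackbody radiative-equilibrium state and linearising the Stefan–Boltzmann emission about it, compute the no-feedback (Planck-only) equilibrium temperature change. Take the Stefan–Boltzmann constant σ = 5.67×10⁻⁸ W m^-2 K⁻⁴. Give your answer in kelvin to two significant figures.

Flux at the orbit: S = 1361/(7.95)² = 21.53 W m^-2.
The baseline emission temperature is T_e = 88.74 K.
TOA radiative forcing: ΔF = −S·Δα/4 = −21.53·(+0.072)/4 = -0.3876 W m^-2.
The Planck feedback parameter is 4σT_e³ = 0.1585 W m^-2/K.
Hence the no-feedback warming is ΔF/(4σT_e³) = -2.45 K.

-2.4 K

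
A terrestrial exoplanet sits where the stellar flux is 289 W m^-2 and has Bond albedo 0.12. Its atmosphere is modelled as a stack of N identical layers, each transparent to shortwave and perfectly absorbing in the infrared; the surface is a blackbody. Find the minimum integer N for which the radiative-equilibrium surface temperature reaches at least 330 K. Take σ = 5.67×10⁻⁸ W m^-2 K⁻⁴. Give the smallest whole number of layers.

OLR = S(1−α)/4 = 63.58 W m^-2; the top layer radiates at T_e = 183.0 K.
T_s = (N+1)^(1/4)·T_e ≥ 330 K requires N+1 ≥ (T_s/T_e)⁴ = (330/183.0)⁴ = 10.576.
So N ≥ 9.576; the smallest integer is N = 10.

10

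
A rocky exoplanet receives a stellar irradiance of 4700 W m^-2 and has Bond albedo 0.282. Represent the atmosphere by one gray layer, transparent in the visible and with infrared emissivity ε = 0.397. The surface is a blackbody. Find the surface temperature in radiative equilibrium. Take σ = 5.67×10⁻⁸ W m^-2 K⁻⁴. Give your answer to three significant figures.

369 K

Effective emission temperature (TOA balance): σT_e⁴ = S(1−α)/4 = 843.6 W m^-2 → T_e = 349.3 K.
For a single slab of emissivity ε, T_s⁴ = 2T_e⁴/(2−ε); thus T_s = 349.3·(1.248)^(1/4) = 369.1 K.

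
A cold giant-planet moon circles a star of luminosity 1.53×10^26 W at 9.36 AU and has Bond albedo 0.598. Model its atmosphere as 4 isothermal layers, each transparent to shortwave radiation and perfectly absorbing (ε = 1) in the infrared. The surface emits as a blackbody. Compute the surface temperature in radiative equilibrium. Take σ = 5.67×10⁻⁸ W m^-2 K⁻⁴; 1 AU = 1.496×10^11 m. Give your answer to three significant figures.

86.1 K

d = 9.36 × 1.496×10^11 m = 1.400×10^12 m.
S = L/(4πd²) = 6.210 W m^-2.
The effective emission temperature is T_e = [S(1−α)/(4σ)]^¼ = 57.60 K.
For an N-layer opaque stack, T_s⁴ = (N+1)T_e⁴, hence T_s = (5)^(1/4)×57.60 K = 86.13 K.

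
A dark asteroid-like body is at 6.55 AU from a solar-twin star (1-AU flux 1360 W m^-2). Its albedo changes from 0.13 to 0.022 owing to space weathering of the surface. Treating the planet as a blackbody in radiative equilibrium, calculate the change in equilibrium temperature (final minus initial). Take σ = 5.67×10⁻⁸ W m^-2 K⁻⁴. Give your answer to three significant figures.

3.12 kelvin

Irradiance scales as 1/d², so S = 1360 W m^-2 × (1/6.55)² = 31.70 W m^-2.
Before: T₁ = [31.70·0.87/(4σ)]^(1/4) = 105.0 K.
After:  T₂ = [31.70·0.978/(4σ)]^(1/4) = 108.1 K.
ΔT = T₂ − T₁ = 3.117 K.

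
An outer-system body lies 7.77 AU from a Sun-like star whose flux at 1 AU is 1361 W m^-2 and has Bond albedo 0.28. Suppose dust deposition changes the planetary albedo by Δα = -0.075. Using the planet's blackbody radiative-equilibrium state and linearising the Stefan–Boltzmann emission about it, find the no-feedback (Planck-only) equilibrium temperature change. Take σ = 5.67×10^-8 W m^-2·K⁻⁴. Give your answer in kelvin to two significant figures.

2.4 K

Flux at the orbit: S = 1361/(7.77)² = 22.54 W m^-2.
Reference equilibrium: T_e = [S(1−α)/(4σ)]^(1/4) = 91.98 K.
TOA radiative forcing: ΔF = −S·Δα/4 = −22.54·(-0.075)/4 = 0.4227 W m^-2.
Planck response: λ_P = 4σT_e³ = 4·5.67×10⁻⁸·(91.98)³ = 0.1765 W m^-2/K.
So ΔT₀ = 0.4227/0.1765 = 2.40 K.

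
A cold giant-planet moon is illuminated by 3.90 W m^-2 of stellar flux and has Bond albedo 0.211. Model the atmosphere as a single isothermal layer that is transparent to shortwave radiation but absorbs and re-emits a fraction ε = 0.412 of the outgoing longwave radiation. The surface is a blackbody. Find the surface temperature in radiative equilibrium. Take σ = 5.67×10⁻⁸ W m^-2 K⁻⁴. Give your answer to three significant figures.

The planet radiates to space at T_e = [S(1−α)/(4σ)]^(1/4) = 60.69 K.
For a single slab of emissivity ε, T_s⁴ = 2T_e⁴/(2−ε); thus T_s = 60.69·(1.259)^(1/4) = 64.29 K.

64.3 K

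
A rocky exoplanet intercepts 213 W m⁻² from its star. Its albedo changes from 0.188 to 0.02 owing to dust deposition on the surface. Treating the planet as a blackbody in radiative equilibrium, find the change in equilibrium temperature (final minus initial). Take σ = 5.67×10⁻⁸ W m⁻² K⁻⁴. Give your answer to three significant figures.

With α = 0.188, T₁ = 166.2 K.
After:  T₂ = [213.0·0.98/(4σ)]^(1/4) = 174.2 K.
Change: 174.2 − 166.2 = 7.999 K.

8.00 K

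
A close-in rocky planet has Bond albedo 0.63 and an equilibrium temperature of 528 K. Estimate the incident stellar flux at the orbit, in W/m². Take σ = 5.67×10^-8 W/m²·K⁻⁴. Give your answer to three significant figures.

47600 W/m²

Invert the energy balance for S: S = 4σT⁴/(1−α).
σT⁴ = 5.67×10⁻⁸·(528)⁴ = 4407 W/m².
So S = 4×4407/(1−0.63) = 47640 W/m².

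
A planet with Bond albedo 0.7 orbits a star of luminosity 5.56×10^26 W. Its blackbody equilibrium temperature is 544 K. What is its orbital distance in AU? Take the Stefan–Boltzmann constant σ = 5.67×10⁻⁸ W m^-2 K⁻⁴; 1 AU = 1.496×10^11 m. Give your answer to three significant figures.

0.173 AU

The flux needed for this T is 4σT⁴/(1−0.7) = 66210 W m^-2.
From L = 4πd²S, d = √(5.56×10^26/(4π·66210)) = 2.585×10^10 m = 0.1728 AU.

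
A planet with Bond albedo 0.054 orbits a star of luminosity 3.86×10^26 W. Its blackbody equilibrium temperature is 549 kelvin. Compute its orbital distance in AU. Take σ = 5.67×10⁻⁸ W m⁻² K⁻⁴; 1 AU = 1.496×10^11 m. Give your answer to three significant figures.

0.251 AU

Required flux: S = 4σT⁴/(1−α) = 21780 W m⁻².
From L = 4πd²S, d = √(3.86×10^26/(4π·21780)) = 3.756×10^10 m = 0.2510 AU.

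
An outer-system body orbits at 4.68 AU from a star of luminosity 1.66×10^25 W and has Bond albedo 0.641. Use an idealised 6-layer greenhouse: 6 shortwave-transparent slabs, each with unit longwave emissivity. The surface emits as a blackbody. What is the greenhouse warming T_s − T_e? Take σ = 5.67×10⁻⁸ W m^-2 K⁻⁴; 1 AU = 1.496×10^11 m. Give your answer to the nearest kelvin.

28 K

Orbital distance: d = 4.68 AU = 7.001×10^11 m.
Flux at the orbit: S = L/(4πd²) = 1.66×10^25/(4π·(7.00×10^11)²) = 2.695 W m^-2.
Top-of-atmosphere balance: σT_e⁴ = S(1−α)/4 = 0.2419 W m^-2 → T_e = 45.45 K.
T_s = (N+1)^(1/4)·T_e = 73.92 K.
Warming: T_s − T_e = 28.48 K.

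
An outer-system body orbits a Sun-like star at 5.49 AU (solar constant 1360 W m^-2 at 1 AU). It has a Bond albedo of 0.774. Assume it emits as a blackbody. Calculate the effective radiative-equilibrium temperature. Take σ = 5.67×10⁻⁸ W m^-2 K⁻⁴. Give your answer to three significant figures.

Flux at the orbit: S = 1360/(5.49)² = 45.12 W m^-2.
The planet absorbs (1−α)S over its disc πR² and re-emits over 4πR², so the mean absorbed flux is (1−0.774)·45.12/4 = 2.549 W m^-2.
Balancing against σT⁴: T = (2.549/5.67×10⁻⁸)^(1/4) = 81.89 K.

81.9 kelvin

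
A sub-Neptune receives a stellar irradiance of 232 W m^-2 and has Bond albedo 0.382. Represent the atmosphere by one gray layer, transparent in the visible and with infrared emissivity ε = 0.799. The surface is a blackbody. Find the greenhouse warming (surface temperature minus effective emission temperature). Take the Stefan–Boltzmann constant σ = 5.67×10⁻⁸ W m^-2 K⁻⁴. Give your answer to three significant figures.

21.6 kelvin

Effective emission temperature (TOA balance): σT_e⁴ = S(1−α)/4 = 35.84 W m^-2 → T_e = 158.6 K.
The surface balance (absorbed SW + ε·downward IR = σT_s⁴) with T_a⁴ = T_s⁴/2 reduces to T_s = T_e·[2/(2−ε)]^¼ = 180.1 K.
T_s − T_e = 180.1 − 158.6 = 21.56 K.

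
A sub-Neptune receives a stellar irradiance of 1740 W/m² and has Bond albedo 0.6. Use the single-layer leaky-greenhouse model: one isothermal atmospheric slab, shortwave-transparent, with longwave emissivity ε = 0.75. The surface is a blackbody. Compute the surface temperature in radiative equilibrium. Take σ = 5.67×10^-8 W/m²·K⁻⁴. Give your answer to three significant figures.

Effective emission temperature (TOA balance): σT_e⁴ = S(1−α)/4 = 174.0 W/m² → T_e = 235.4 K.
Surface balance with a leaky layer gives σT_s⁴ = σT_e⁴·2/(2−ε), so T_s = T_e·[2/(2−0.75)]^(1/4) = 264.7 K.

265 kelvin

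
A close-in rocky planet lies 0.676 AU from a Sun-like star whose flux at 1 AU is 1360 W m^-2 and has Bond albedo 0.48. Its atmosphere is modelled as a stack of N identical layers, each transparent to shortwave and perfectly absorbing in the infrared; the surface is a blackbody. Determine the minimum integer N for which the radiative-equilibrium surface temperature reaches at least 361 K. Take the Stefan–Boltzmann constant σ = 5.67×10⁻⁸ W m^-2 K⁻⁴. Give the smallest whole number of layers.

Flux at the orbit: S = 1360/(0.676)² = 2976 W m^-2.
Top-of-atmosphere balance: σT_e⁴ = S(1−α)/4 = 386.9 W m^-2 → T_e = 287.4 K.
Need (N+1)T_e⁴ ≥ T_s⁴, i.e. N+1 ≥ (361/287.4)⁴ = 2.489.
The minimum whole number is N = 2.

2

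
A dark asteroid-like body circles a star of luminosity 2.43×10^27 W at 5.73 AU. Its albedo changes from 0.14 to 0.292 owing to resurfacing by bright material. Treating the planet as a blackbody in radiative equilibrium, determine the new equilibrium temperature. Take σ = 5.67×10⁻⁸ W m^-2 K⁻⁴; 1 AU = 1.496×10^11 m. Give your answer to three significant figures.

d = 5.73 × 1.496×10^11 m = 8.572×10^11 m.
Spreading L over a sphere of radius d: S = 2.43×10^27/(4π·8.57×10^11²) = 263.2 W m^-2.
With the new albedo, S(1−α₂)/4 = 46.58 W m^-2, so T₂ = 169.3 K.

169 K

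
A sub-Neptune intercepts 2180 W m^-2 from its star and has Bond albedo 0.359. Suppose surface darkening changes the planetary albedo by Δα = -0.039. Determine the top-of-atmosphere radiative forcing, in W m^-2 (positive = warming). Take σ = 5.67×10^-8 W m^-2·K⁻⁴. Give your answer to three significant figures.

21.3 W m^-2

ΔF = −(S/4)Δα = −(2180/4)×(-0.039) = 21.25 W m^-2.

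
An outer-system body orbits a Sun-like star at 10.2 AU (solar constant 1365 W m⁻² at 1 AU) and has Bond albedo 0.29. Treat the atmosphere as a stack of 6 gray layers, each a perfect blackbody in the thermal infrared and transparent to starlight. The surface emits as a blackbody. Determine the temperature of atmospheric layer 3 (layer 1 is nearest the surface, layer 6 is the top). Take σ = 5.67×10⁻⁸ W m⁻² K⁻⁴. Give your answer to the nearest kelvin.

113 K

Irradiance scales as 1/d², so S = 1365 W m⁻² × (1/10.2)² = 13.12 W m⁻².
The effective emission temperature is T_e = [S(1−α)/(4σ)]^¼ = 80.05 K.
In the N-layer model, layer k (counted from the surface) has T_k = (N+1−k)^(1/4)·T_e.
With k = 3: T_3 = (6+1−3)^¼·80.05 K = 113.2 K.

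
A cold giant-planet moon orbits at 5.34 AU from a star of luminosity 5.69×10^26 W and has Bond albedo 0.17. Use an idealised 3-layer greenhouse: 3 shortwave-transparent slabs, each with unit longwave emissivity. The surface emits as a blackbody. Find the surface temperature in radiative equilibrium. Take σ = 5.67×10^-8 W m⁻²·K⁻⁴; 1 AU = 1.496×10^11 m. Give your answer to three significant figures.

180 K

d = 5.34 × 1.496×10^11 m = 7.989×10^11 m.
Spreading L over a sphere of radius d: S = 5.69×10^26/(4π·7.99×10^11²) = 70.95 W m⁻².
OLR = S(1−α)/4 = 14.72 W m⁻²; the top layer radiates at T_e = 126.9 K.
Layer-by-layer balance gives σT_s⁴ = (N+1)σT_e⁴, so T_s = 4^¼·126.9 = 179.5 K.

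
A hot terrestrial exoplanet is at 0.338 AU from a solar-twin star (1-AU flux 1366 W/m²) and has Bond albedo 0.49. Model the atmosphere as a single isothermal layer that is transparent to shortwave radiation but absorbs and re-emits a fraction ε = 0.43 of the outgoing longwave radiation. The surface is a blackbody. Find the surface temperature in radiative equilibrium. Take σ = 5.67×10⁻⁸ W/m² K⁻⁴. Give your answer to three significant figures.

430 K

Flux at the orbit: S = 1366/(0.338)² = 11960 W/m².
The planet radiates to space at T_e = [S(1−α)/(4σ)]^(1/4) = 404.9 K.
Surface balance with a leaky layer gives σT_s⁴ = σT_e⁴·2/(2−ε), so T_s = T_e·[2/(2−0.43)]^(1/4) = 430.2 K.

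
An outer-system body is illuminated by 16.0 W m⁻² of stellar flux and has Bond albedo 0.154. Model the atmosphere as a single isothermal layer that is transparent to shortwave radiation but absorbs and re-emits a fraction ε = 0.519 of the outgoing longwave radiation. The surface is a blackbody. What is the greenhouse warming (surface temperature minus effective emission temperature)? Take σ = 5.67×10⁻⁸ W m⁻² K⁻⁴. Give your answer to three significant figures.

The planet radiates to space at T_e = [S(1−α)/(4σ)]^(1/4) = 87.89 K.
For a single slab of emissivity ε, T_s⁴ = 2T_e⁴/(2−ε); thus T_s = 87.89·(1.35)^(1/4) = 94.75 K.
Greenhouse warming: T_s − T_e = 6.856 K.

6.86 K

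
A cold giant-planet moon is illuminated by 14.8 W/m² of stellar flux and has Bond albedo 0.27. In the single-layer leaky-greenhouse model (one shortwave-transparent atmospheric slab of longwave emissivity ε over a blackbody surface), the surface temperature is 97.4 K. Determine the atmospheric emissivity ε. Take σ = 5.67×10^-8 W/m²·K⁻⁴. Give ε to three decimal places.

TOA balance gives T_e = 83.08 K.
Inverting T_s⁴ = 2T_e⁴/(2−ε): (T_e/T_s)⁴ = 0.5293, so ε = 2(1 − 0.5293) = 0.9414.

0.941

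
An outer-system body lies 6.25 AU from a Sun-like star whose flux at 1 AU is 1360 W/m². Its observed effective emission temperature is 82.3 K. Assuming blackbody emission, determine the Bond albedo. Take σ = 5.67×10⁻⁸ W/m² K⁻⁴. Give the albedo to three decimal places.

0.701

By the inverse-square law, S = 1360/6.25² = 34.82 W/m².
Rearranging the radiative balance, α = 1 − 4σT⁴/S.
4σT⁴ = 4·5.67×10⁻⁸·(82.3)⁴ = 10.41 W/m².
1−α = 10.41/34.82 = 0.2989, so α = 0.7011.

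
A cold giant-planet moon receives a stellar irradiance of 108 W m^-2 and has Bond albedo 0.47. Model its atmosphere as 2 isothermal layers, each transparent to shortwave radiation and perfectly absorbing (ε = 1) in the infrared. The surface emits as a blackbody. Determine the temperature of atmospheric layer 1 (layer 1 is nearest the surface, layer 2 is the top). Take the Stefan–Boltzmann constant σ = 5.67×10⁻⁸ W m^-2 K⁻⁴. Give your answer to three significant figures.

Top-of-atmosphere balance: σT_e⁴ = S(1−α)/4 = 14.31 W m^-2 → T_e = 126.0 K.
The net upward flux σT_e⁴ is constant between every pair of levels, so T_k⁴ = (N+1−k)T_e⁴.
T_1 = (2)^(1/4)·126.0 = 149.9 K.

150 K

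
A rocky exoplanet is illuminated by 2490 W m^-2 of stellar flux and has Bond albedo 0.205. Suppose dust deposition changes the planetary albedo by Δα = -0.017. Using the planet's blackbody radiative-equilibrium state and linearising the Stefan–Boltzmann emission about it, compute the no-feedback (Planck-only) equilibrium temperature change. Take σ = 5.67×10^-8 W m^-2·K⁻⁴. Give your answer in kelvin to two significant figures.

1.6 K

Unperturbed T_e = [2490·(1−0.205)/(4σ)]^¼ = 305.7 K.
The change in absorbed flux is Δ[S(1−α)/4] = −SΔα/4 = 10.58 W m^-2.
Planck response: λ_P = 4σT_e³ = 4·5.67×10⁻⁸·(305.7)³ = 6.476 W m^-2/K.
ΔT₀ = ΔF/λ_P = 10.58/6.476 = 1.63 K.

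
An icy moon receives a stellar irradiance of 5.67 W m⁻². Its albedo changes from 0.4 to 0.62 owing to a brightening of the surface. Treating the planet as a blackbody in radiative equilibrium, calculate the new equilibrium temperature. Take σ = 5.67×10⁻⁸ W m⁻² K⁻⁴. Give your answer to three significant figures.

T₂ = [S(1−α₂)/(4σ)]^(1/4) = [5.670·0.38/(4σ)]^(1/4) = 55.52 K.

55.5 K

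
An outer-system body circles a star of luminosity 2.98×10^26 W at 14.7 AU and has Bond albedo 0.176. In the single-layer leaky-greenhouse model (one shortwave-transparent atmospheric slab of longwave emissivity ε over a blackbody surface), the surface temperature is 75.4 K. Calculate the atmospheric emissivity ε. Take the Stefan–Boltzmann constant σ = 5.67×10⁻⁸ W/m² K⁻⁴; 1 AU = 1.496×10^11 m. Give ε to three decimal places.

Orbital distance: d = 14.7 AU = 2.199×10^12 m.
S = L/(4πd²) = 4.904 W/m².
TOA balance gives T_e = 64.97 K.
Since (2−ε)/2 = (T_e/T_s)⁴ = 0.5512, ε = 0.8976.

0.898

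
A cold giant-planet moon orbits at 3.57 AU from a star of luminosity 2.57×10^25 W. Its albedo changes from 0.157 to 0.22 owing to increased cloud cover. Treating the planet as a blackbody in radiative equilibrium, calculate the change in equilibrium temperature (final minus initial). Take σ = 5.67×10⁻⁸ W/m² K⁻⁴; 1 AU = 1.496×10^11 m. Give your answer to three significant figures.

-1.38 K

Orbital distance: d = 3.57 AU = 5.341×10^11 m.
Flux at the orbit: S = L/(4πd²) = 2.57×10^25/(4π·(5.34×10^11)²) = 7.170 W/m².
Before: T₁ = [7.170·0.843/(4σ)]^(1/4) = 71.85 K.
After:  T₂ = [7.170·0.78/(4σ)]^(1/4) = 70.47 K.
ΔT = T₂ − T₁ = -1.382 K.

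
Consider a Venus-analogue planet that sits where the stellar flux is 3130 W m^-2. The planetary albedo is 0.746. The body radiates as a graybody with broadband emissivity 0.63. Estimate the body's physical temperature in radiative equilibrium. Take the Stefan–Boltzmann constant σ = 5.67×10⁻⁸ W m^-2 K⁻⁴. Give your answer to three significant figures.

Averaging over the sphere, the absorbed flux is S(1−α)/4 = 198.8 W m^-2.
Equating to εσT⁴ with ε = 0.63: T = (198.8/0.63σ)^(1/4) = 273.1 K.

273 kelvin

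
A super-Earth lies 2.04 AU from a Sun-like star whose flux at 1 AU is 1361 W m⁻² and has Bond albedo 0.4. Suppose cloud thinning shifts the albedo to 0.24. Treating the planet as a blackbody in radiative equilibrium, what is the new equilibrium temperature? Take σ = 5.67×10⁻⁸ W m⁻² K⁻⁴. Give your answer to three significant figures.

By the inverse-square law, S = 1361/2.04² = 327.0 W m⁻².
New equilibrium: T₂ = [(1−0.24)·327.0/(4σ)]^(1/4) = 181.9 K.

182 K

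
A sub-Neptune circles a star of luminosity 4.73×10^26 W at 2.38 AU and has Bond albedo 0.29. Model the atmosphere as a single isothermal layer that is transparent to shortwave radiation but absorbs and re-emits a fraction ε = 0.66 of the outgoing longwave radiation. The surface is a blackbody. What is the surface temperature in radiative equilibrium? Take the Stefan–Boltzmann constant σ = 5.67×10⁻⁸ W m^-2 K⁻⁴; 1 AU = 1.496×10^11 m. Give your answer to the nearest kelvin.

Orbital distance: d = 2.38 AU = 3.560×10^11 m.
S = L/(4πd²) = 296.9 W m^-2.
Effective emission temperature (TOA balance): σT_e⁴ = S(1−α)/4 = 52.70 W m^-2 → T_e = 174.6 K.
Surface balance with a leaky layer gives σT_s⁴ = σT_e⁴·2/(2−ε), so T_s = T_e·[2/(2−0.66)]^(1/4) = 193.0 K.

193 kelvin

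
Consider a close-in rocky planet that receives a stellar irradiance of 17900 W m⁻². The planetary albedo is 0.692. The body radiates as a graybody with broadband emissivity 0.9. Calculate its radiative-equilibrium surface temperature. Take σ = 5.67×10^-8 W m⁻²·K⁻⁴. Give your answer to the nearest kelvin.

405 K

Averaging over the sphere, the absorbed flux is S(1−α)/4 = 1378 W m⁻².
Equating to εσT⁴ with ε = 0.9: T = (1378/0.9σ)^(1/4) = 405.4 K.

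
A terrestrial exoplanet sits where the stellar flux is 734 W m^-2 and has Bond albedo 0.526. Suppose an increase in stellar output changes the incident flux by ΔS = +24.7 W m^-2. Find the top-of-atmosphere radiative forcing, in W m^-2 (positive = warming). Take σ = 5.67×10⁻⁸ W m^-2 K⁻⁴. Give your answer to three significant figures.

TOA radiative forcing: ΔF = (1−α)ΔS/4 = 0.474·(+24.7)/4 = 2.927 W m^-2.

2.93 W m^-2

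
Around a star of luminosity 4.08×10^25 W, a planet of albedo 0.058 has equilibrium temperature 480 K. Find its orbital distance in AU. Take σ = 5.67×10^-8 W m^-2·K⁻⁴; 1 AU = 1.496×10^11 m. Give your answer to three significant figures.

Required flux: S = 4σT⁴/(1−α) = 12780 W m^-2.
S = L/(4πd²) → d = √(L/4πS) = √(4.08×10^25/(4π·12780)) = 1.594×10^10 m = 0.1065 AU.

0.107 AU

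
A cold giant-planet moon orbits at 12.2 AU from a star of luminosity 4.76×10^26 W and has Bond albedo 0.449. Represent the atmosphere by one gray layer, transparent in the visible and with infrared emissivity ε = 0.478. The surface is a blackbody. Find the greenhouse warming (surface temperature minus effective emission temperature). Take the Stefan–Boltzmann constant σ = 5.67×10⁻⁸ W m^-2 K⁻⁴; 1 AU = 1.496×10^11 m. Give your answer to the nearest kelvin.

5 K

Orbital distance: d = 12.2 AU = 1.825×10^12 m.
S = L/(4πd²) = 11.37 W m^-2.
The planet radiates to space at T_e = [S(1−α)/(4σ)]^(1/4) = 72.50 K.
Surface balance with a leaky layer gives σT_s⁴ = σT_e⁴·2/(2−ε), so T_s = T_e·[2/(2−0.478)]^(1/4) = 77.62 K.
The atmosphere warms the surface by 5.123 K.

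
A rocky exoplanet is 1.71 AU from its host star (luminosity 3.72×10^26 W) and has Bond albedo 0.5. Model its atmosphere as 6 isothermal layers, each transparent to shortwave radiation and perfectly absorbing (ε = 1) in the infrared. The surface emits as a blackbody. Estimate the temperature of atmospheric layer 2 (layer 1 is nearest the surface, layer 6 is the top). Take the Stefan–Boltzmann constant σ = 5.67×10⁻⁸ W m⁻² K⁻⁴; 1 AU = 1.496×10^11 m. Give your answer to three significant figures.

266 K

d = 1.71 × 1.496×10^11 m = 2.558×10^11 m.
Spreading L over a sphere of radius d: S = 3.72×10^26/(4π·2.56×10^11²) = 452.4 W m⁻².
The effective emission temperature is T_e = [S(1−α)/(4σ)]^¼ = 177.7 K.
The net upward flux σT_e⁴ is constant between every pair of levels, so T_k⁴ = (N+1−k)T_e⁴.
With k = 2: T_2 = (6+1−2)^¼·177.7 K = 265.7 K.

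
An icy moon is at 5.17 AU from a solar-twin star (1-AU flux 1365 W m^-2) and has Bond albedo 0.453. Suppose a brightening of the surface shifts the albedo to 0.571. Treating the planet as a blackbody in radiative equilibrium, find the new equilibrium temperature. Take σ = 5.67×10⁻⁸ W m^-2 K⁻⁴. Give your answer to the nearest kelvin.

99 K

By the inverse-square law, S = 1365/5.17² = 51.07 W m^-2.
With the new albedo, S(1−α₂)/4 = 5.477 W m^-2, so T₂ = 99.14 K.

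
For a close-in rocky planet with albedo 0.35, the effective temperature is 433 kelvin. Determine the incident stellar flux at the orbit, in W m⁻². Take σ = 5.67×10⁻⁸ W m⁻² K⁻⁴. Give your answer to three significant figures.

12300 W m⁻²

From S(1−α)/4 = σT⁴: S = 4σT⁴/(1−α).
σT⁴ = 5.67×10⁻⁸·(433)⁴ = 1993 W m⁻².
So S = 4×1993/(1−0.35) = 12270 W m⁻².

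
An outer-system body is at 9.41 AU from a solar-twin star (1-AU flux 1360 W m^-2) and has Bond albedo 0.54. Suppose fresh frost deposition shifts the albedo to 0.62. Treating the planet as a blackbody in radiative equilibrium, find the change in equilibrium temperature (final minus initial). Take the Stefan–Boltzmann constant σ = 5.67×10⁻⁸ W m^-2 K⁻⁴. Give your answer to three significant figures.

Irradiance scales as 1/d², so S = 1360 W m^-2 × (1/9.41)² = 15.36 W m^-2.
Initial: T₁ = [S(1−0.54)/(4σ)]^(1/4) = 74.71 K.
With α = 0.62, T₂ = 71.22 K.
Change: 71.22 − 74.71 = -3.484 K.

-3.48 K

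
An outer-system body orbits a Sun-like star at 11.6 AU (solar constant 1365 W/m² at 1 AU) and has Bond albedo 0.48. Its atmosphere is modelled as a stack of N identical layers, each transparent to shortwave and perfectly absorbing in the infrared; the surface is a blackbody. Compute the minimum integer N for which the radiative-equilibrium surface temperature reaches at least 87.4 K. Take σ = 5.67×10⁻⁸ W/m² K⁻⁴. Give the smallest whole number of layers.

By the inverse-square law, S = 1365/11.6² = 10.14 W/m².
OLR = S(1−α)/4 = 1.319 W/m²; the top layer radiates at T_e = 69.45 K.
Need (N+1)T_e⁴ ≥ T_s⁴, i.e. N+1 ≥ (87.4/69.45)⁴ = 2.509.
The minimum whole number is N = 2.

2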